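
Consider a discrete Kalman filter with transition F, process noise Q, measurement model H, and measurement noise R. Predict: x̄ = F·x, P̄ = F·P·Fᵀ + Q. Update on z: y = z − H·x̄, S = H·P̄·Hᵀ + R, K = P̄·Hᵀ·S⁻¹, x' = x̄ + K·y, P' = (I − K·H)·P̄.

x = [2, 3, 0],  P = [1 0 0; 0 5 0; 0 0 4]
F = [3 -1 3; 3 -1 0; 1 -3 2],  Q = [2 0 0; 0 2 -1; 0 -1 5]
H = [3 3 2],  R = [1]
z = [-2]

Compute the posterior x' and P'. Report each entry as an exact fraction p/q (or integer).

x' = [3831/1841, 4779/1841, -14753/1841]
P' = [16208/1841 -9194/1841 -10380/1841; -9194/1841 14080/1841 -7267/1841; -10380/1841 -7267/1841 26626/1841]

x̄ = F·x = [3, 3, -7]
P̄ = F·P·Fᵀ + Q = [52 14 42; 14 16 17; 42 17 67]
y = z − H·x̄ = [-6]
S = H·P̄·Hᵀ + R = [1841]
K = P̄·Hᵀ·S⁻¹ = [282/1841; 124/1841; 311/1841]
x' = x̄ + K·y = [3831/1841, 4779/1841, -14753/1841]
P' = (I − K·H)·P̄ = [16208/1841 -9194/1841 -10380/1841; -9194/1841 14080/1841 -7267/1841; -10380/1841 -7267/1841 26626/1841]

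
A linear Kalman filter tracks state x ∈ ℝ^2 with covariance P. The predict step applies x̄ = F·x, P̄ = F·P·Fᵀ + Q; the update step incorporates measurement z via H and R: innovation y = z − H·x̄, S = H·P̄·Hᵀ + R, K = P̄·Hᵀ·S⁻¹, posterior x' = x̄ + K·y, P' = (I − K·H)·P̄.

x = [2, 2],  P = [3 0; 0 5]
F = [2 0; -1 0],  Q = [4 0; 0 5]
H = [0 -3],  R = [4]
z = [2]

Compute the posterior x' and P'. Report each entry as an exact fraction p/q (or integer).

x' = [58/19, -14/19]
P' = [223/19 -6/19; -6/19 8/19]

x̄ = F·x = [4, -2]
P̄ = F·P·Fᵀ + Q = [16 -6; -6 8]
y = z − H·x̄ = [-4]
S = H·P̄·Hᵀ + R = [76]
K = P̄·Hᵀ·S⁻¹ = [9/38; -6/19]
x' = x̄ + K·y = [58/19, -14/19]
P' = (I − K·H)·P̄ = [223/19 -6/19; -6/19 8/19]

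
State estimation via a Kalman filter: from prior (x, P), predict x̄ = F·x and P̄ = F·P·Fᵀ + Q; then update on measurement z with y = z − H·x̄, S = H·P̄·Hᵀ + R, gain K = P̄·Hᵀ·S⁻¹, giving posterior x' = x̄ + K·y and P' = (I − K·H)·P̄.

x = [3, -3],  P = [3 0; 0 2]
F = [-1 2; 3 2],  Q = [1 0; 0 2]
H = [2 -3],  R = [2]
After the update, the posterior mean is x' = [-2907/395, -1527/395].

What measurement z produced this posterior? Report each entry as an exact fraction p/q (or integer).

x̄ = F·x = [-9, 3]
P̄ = F·P·Fᵀ + Q = [12 -1; -1 37]
S = H·P̄·Hᵀ + R = [395]
K = P̄·Hᵀ·S⁻¹ = [27/395; -113/395]
x' − x̄ = [648/395, -2712/395] = K·y
y = (KᵀK)⁻¹·Kᵀ·(x' − x̄) = [24]
z = y + H·x̄ = [24] + [-27] = [-3]

z = [-3]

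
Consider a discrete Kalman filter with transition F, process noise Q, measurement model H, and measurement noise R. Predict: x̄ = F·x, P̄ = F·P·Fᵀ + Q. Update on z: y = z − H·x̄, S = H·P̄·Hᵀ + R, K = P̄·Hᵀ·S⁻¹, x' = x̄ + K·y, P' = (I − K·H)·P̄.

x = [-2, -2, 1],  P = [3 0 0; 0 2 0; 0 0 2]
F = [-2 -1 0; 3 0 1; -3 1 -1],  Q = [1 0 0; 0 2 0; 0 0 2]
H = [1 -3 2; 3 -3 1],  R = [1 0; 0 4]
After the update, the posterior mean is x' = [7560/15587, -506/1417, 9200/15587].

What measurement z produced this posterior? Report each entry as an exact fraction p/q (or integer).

z = [3, 2]

x̄ = F·x = [6, -5, 3]
P̄ = F·P·Fᵀ + Q = [15 -18 16; -18 31 -29; 16 -29 33]
S = H·P̄·Hᵀ + R = [947 979; 979 1045]
K = P̄·Hᵀ·S⁻¹ = [-320/1417 5013/15587; -391/2834 -111/2834; 1103/2834 -6355/31174]
x' − x̄ = [-85962/15587, 6579/1417, -37561/15587] = K·y
y = (KᵀK)⁻¹·Kᵀ·(x' − x̄) = [-24, -34]
z = y + H·x̄ = [-24, -34] + [27, 36] = [3, 2]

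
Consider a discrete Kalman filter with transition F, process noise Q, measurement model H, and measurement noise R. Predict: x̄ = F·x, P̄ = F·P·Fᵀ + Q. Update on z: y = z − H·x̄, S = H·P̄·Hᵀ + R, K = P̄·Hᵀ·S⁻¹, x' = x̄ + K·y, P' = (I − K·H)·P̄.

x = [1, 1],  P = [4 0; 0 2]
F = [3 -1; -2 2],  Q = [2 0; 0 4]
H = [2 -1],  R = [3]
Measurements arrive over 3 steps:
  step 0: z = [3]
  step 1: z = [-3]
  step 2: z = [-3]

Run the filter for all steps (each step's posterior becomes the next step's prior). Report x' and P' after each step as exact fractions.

step 0: x' = [166/101, 28/101], P' = [152/101 196/101; 196/101 476/101]
step 1: x' = [-1234/6315, 2384/1263], P' = [13354/6315 4120/1263; 4120/1263 9404/1263]
step 2: x' = [-67786/127767, 286336/127767], P' = [118084/42589 195556/42589; 195556/42589 431340/42589]

step 0: x̄ = F·x = [2, 0]
step 0: P̄ = F·P·Fᵀ + Q = [40 -28; -28 28]
step 0: y = z − H·x̄ = [-1]
step 0: S = H·P̄·Hᵀ + R = [303]
step 0: K = P̄·Hᵀ·S⁻¹ = [36/101; -28/101]
step 0: x' = x̄ + K·y = [166/101, 28/101]
step 0: P' = (I − K·H)·P̄ = [152/101 196/101; 196/101 476/101]
step 1: x̄ = F·x = [470/101, -276/101]
step 1: P̄ = F·P·Fᵀ + Q = [870/101 -296/101; -296/101 1348/101]
step 1: y = z − H·x̄ = [-1519/101]
step 1: S = H·P̄·Hᵀ + R = [6315/101]
step 1: K = P̄·Hᵀ·S⁻¹ = [2036/6315; -388/1263]
step 1: x' = x̄ + K·y = [-1234/6315, 2384/1263]
step 1: P' = (I − K·H)·P̄ = [13354/6315 4120/1263; 4120/1263 9404/1263]
step 2: x̄ = F·x = [-15622/6315, 26308/6315]
step 2: P̄ = F·P·Fᵀ + Q = [56236/6315 -9364/6315; -9364/6315 101956/6315]
step 2: y = z − H·x̄ = [12869/2105]
step 2: S = H·P̄·Hᵀ + R = [127767/2105]
step 2: K = P̄·Hᵀ·S⁻¹ = [40612/127767; -40228/127767]
step 2: x' = x̄ + K·y = [-67786/127767, 286336/127767]
step 2: P' = (I − K·H)·P̄ = [118084/42589 195556/42589; 195556/42589 431340/42589]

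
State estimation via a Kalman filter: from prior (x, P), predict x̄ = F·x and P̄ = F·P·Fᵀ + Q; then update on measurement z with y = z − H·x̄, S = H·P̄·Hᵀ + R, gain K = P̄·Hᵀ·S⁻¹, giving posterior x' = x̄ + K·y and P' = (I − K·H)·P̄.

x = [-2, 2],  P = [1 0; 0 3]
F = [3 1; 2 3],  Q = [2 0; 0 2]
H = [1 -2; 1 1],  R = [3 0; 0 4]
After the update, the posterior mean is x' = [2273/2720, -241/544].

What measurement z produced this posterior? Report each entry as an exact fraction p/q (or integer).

x̄ = F·x = [-4, 2]
P̄ = F·P·Fᵀ + Q = [14 15; 15 33]
S = H·P̄·Hᵀ + R = [89 -67; -67 81]
K = P̄·Hᵀ·S⁻¹ = [647/2720 1509/2720; -183/544 171/544]
x' − x̄ = [13153/2720, -1329/544] = K·y
y = (KᵀK)⁻¹·Kᵀ·(x' − x̄) = [11, 4]
z = y + H·x̄ = [11, 4] + [-8, -2] = [3, 2]

z = [3, 2]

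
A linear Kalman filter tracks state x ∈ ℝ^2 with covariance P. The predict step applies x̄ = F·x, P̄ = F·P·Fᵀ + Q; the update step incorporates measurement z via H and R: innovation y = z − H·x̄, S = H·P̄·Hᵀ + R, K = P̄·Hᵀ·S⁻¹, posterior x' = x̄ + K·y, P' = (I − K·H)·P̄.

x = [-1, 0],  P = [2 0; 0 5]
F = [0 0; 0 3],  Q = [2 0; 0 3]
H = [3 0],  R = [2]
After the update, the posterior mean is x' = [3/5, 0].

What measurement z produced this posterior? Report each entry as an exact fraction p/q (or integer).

z = [2]

x̄ = F·x = [0, 0]
P̄ = F·P·Fᵀ + Q = [2 0; 0 48]
S = H·P̄·Hᵀ + R = [20]
K = P̄·Hᵀ·S⁻¹ = [3/10; 0]
x' − x̄ = [3/5, 0] = K·y
y = (KᵀK)⁻¹·Kᵀ·(x' − x̄) = [2]
z = y + H·x̄ = [2] + [0] = [2]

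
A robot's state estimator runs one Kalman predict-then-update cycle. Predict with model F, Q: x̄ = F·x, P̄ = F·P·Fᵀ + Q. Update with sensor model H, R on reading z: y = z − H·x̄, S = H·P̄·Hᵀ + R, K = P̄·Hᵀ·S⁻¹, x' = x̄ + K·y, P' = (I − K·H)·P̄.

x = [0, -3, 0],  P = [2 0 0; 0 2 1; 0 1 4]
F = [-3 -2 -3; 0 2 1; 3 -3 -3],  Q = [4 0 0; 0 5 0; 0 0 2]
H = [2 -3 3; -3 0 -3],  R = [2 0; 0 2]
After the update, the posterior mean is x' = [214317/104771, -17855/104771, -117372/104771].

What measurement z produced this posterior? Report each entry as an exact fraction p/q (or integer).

x̄ = F·x = [6, -6, 9]
P̄ = F·P·Fᵀ + Q = [78 -28 45; -28 21 -33; 45 -33 92]
S = H·P̄·Hᵀ + R = [2801 -2520; -2520 2342]
K = P̄·Hᵀ·S⁻¹ = [-25815/104771 -88569/209542; -24698/104771 -36777/209542; 26655/104771 20589/209542]
x' − x̄ = [-414309/104771, 610771/104771, -1060311/104771] = K·y
y = (KᵀK)⁻¹·Kᵀ·(x' − x̄) = [-56, 42]
z = y + H·x̄ = [-56, 42] + [57, -45] = [1, -3]

z = [1, -3]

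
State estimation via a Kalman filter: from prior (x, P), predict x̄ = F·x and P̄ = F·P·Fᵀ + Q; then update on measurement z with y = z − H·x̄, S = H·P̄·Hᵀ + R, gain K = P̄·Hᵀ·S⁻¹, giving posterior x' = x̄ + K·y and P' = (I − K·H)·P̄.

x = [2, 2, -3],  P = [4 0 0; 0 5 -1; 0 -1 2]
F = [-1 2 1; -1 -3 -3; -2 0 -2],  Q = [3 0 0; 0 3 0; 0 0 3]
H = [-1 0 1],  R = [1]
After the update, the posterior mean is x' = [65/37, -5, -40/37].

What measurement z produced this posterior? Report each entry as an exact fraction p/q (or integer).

z = [-3]

x̄ = F·x = [-1, 1, 2]
P̄ = F·P·Fᵀ + Q = [25 -23 8; -23 52 14; 8 14 27]
S = H·P̄·Hᵀ + R = [37]
K = P̄·Hᵀ·S⁻¹ = [-17/37; 1; 19/37]
x' − x̄ = [102/37, -6, -114/37] = K·y
y = (KᵀK)⁻¹·Kᵀ·(x' − x̄) = [-6]
z = y + H·x̄ = [-6] + [3] = [-3]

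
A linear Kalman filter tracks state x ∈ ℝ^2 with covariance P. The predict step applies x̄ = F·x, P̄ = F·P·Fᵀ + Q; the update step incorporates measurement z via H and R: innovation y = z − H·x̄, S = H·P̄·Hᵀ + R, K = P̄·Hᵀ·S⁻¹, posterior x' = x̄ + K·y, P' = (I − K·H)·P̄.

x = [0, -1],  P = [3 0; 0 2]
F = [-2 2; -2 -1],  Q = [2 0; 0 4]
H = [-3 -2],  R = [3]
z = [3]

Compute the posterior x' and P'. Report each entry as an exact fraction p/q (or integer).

x' = [-16/9, 143/123]
P' = [34/9 -16/3; -16/3 338/41]

x̄ = F·x = [-2, 1]
P̄ = F·P·Fᵀ + Q = [22 8; 8 18]
y = z − H·x̄ = [-1]
S = H·P̄·Hᵀ + R = [369]
K = P̄·Hᵀ·S⁻¹ = [-2/9; -20/123]
x' = x̄ + K·y = [-16/9, 143/123]
P' = (I − K·H)·P̄ = [34/9 -16/3; -16/3 338/41]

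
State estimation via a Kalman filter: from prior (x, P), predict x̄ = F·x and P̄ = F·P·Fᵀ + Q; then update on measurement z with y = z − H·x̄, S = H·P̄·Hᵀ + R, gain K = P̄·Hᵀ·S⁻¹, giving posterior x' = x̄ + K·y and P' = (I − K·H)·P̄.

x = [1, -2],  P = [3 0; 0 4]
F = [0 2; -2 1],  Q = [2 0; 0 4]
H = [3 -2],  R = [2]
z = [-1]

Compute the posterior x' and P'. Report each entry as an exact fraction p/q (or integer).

x' = [-239/74, -160/37]
P' = [305/37 448/37; 448/37 676/37]

x̄ = F·x = [-4, -4]
P̄ = F·P·Fᵀ + Q = [18 8; 8 20]
y = z − H·x̄ = [3]
S = H·P̄·Hᵀ + R = [148]
K = P̄·Hᵀ·S⁻¹ = [19/74; -4/37]
x' = x̄ + K·y = [-239/74, -160/37]
P' = (I − K·H)·P̄ = [305/37 448/37; 448/37 676/37]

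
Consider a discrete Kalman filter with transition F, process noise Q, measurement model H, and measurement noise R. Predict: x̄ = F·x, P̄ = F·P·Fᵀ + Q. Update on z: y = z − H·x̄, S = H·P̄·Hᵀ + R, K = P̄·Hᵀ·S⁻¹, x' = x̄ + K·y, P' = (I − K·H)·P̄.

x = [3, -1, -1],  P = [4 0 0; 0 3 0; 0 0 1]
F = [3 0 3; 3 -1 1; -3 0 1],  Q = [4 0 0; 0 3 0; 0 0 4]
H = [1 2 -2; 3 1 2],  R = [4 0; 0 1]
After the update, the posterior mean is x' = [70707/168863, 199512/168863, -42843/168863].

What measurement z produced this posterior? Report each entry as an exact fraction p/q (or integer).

x̄ = F·x = [6, 9, -10]
P̄ = F·P·Fᵀ + Q = [49 39 -33; 39 43 -35; -33 -35 41]
S = H·P̄·Hᵀ + R = [957 404; 404 347]
K = P̄·Hᵀ·S⁻¹ = [18491/168863 36868/168863; 31305/168863 7350/168863; -43187/168863 24976/168863]
x' − x̄ = [-942471/168863, -1320255/168863, 1645787/168863] = K·y
y = (KᵀK)⁻¹·Kᵀ·(x' − x̄) = [-41, -5]
z = y + H·x̄ = [-41, -5] + [44, 7] = [3, 2]

z = [3, 2]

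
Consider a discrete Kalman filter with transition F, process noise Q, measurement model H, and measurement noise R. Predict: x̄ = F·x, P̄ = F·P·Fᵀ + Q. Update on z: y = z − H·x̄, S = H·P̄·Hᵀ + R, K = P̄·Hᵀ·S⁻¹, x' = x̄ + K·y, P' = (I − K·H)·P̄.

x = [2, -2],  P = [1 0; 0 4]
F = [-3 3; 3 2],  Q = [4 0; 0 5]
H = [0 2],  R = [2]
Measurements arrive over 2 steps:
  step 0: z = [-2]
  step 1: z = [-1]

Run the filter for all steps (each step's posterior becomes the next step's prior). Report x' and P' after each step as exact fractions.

step 0: x̄ = F·x = [-12, 2]
step 0: P̄ = F·P·Fᵀ + Q = [49 15; 15 30]
step 0: y = z − H·x̄ = [-6]
step 0: S = H·P̄·Hᵀ + R = [122]
step 0: K = P̄·Hᵀ·S⁻¹ = [15/61; 30/61]
step 0: x' = x̄ + K·y = [-822/61, -58/61]
step 0: P' = (I − K·H)·P̄ = [2539/61 15/61; 15/61 30/61]
step 1: x̄ = F·x = [2292/61, -2582/61]
step 1: P̄ = F·P·Fᵀ + Q = [23095/61 -22626/61; -22626/61 23456/61]
step 1: y = z − H·x̄ = [5103/61]
step 1: S = H·P̄·Hᵀ + R = [93946/61]
step 1: K = P̄·Hᵀ·S⁻¹ = [-22626/46973; 23456/46973]
step 1: x' = x̄ + K·y = [-127842/46973, -26038/46973]
step 1: P' = (I − K·H)·P̄ = [999503/46973 -22626/46973; -22626/46973 23456/46973]

step 0: x' = [-822/61, -58/61], P' = [2539/61 15/61; 15/61 30/61]
step 1: x' = [-127842/46973, -26038/46973], P' = [999503/46973 -22626/46973; -22626/46973 23456/46973]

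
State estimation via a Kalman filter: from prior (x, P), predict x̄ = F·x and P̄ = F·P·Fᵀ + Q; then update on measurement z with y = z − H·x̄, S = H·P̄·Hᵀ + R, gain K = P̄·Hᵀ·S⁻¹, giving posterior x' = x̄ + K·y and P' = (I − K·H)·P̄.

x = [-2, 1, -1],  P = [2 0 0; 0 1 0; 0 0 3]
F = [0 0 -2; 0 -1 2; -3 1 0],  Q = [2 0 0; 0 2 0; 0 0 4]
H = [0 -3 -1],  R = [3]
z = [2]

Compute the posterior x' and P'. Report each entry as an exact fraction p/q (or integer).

x̄ = F·x = [2, -3, 7]
P̄ = F·P·Fᵀ + Q = [14 -12 0; -12 15 -1; 0 -1 23]
y = z − H·x̄ = [0]
S = H·P̄·Hᵀ + R = [155]
K = P̄·Hᵀ·S⁻¹ = [36/155; -44/155; -4/31]
x' = x̄ + K·y = [2, -3, 7]
P' = (I − K·H)·P̄ = [874/155 -276/155 144/31; -276/155 389/155 -207/31; 144/31 -207/31 633/31]

x' = [2, -3, 7]
P' = [874/155 -276/155 144/31; -276/155 389/155 -207/31; 144/31 -207/31 633/31]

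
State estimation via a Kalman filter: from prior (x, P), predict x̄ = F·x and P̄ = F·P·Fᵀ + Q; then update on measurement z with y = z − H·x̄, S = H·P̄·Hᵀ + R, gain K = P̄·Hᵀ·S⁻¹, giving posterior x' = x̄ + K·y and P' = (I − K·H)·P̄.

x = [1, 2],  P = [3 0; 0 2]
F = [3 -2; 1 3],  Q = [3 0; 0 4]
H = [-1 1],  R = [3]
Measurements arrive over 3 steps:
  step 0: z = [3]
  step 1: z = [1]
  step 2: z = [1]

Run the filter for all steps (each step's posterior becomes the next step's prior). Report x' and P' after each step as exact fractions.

step 0: x̄ = F·x = [-1, 7]
step 0: P̄ = F·P·Fᵀ + Q = [38 -3; -3 25]
step 0: y = z − H·x̄ = [-5]
step 0: S = H·P̄·Hᵀ + R = [72]
step 0: K = P̄·Hᵀ·S⁻¹ = [-41/72; 7/18]
step 0: x' = x̄ + K·y = [133/72, 91/18]
step 0: P' = (I − K·H)·P̄ = [1055/72 233/18; 233/18 127/9]
step 1: x̄ = F·x = [-329/72, 1225/72]
step 1: P̄ = F·P·Fᵀ + Q = [2591/72 3593/72; 3593/72 16079/72]
step 1: y = z − H·x̄ = [-247/12]
step 1: S = H·P̄·Hᵀ + R = [325/2]
step 1: K = P̄·Hᵀ·S⁻¹ = [167/1950; 2081/1950]
step 1: x' = x̄ + K·y = [-5699/900, -4457/900]
step 1: P' = (I − K·H)·P̄ = [407093/11700 410099/11700; 410099/11700 447557/11700]
step 2: x̄ = F·x = [-8183/900, -1907/90]
step 2: P̄ = F·P·Fᵀ + Q = [567977/11700 140663/1170; 140663/1170 69425/117]
step 2: y = z − H·x̄ = [3929/300]
step 2: S = H·P̄·Hᵀ + R = [525813/1300]
step 2: K = P̄·Hᵀ·S⁻¹ = [279551/1577439; 1845290/1577439]
step 2: x' = x̄ + K·y = [-32043719/4732317, -27771095/4732317]
step 2: P' = (I − K·H)·P̄ = [169616099/4732317 172132058/4732317; 172132058/4732317 188739668/4732317]

step 0: x' = [133/72, 91/18], P' = [1055/72 233/18; 233/18 127/9]
step 1: x' = [-5699/900, -4457/900], P' = [407093/11700 410099/11700; 410099/11700 447557/11700]
step 2: x' = [-32043719/4732317, -27771095/4732317], P' = [169616099/4732317 172132058/4732317; 172132058/4732317 188739668/4732317]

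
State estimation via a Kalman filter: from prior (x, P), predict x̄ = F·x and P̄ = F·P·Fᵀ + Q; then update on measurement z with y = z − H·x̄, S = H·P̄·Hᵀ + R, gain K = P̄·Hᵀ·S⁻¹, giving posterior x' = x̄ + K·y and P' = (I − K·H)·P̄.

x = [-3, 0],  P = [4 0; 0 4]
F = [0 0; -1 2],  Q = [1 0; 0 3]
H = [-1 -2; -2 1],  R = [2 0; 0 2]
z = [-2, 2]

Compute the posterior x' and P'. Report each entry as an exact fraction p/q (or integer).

x̄ = F·x = [0, 3]
P̄ = F·P·Fᵀ + Q = [1 0; 0 23]
y = z − H·x̄ = [4, -1]
S = H·P̄·Hᵀ + R = [95 -44; -44 29]
K = P̄·Hᵀ·S⁻¹ = [-1/7 -2/7; -46/117 23/117]
x' = x̄ + K·y = [-2/7, 16/13]
P' = (I − K·H)·P̄ = [2/7 0; 0 46/117]

x' = [-2/7, 16/13]
P' = [2/7 0; 0 46/117]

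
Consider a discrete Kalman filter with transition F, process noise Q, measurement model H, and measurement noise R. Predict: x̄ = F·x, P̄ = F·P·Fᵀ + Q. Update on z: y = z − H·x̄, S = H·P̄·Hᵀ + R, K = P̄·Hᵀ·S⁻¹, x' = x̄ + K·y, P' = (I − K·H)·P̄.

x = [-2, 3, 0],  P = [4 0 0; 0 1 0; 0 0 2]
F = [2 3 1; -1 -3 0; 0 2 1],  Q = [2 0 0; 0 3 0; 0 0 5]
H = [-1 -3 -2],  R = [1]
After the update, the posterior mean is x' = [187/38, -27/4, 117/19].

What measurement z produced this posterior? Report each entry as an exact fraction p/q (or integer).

z = [3]

x̄ = F·x = [5, -7, 6]
P̄ = F·P·Fᵀ + Q = [29 -17 8; -17 16 -6; 8 -6 11]
S = H·P̄·Hᵀ + R = [76]
K = P̄·Hᵀ·S⁻¹ = [3/38; -1/4; -3/19]
x' − x̄ = [-3/38, 1/4, 3/19] = K·y
y = (KᵀK)⁻¹·Kᵀ·(x' − x̄) = [-1]
z = y + H·x̄ = [-1] + [4] = [3]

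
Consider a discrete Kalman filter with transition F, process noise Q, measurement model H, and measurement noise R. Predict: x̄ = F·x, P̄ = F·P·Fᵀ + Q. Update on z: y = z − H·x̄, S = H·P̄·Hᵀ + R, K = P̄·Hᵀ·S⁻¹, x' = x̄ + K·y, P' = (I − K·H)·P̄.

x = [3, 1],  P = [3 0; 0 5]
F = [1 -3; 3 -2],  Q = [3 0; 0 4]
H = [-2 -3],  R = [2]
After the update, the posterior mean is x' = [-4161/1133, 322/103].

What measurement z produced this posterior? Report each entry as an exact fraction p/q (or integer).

x̄ = F·x = [0, 7]
P̄ = F·P·Fᵀ + Q = [51 39; 39 51]
S = H·P̄·Hᵀ + R = [1133]
K = P̄·Hᵀ·S⁻¹ = [-219/1133; -21/103]
x' − x̄ = [-4161/1133, -399/103] = K·y
y = (KᵀK)⁻¹·Kᵀ·(x' − x̄) = [19]
z = y + H·x̄ = [19] + [-21] = [-2]

z = [-2]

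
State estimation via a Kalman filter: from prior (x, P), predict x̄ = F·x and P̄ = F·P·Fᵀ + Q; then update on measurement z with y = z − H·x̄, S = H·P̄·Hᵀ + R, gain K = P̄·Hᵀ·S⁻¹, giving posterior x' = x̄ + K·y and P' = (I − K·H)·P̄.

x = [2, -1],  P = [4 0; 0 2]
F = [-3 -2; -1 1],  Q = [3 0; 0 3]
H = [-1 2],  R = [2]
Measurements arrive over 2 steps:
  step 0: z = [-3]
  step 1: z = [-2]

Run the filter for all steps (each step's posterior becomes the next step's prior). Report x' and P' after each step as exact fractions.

step 0: x' = [-181/53, -169/53], P' = [1530/53 734/53; 734/53 377/53]
step 1: x' = [-17352/14335, -23762/14335], P' = [416498/14335 190208/14335; 190208/14335 93198/14335]

step 0: x̄ = F·x = [-4, -3]
step 0: P̄ = F·P·Fᵀ + Q = [47 8; 8 9]
step 0: y = z − H·x̄ = [-1]
step 0: S = H·P̄·Hᵀ + R = [53]
step 0: K = P̄·Hᵀ·S⁻¹ = [-31/53; 10/53]
step 0: x' = x̄ + K·y = [-181/53, -169/53]
step 0: P' = (I − K·H)·P̄ = [1530/53 734/53; 734/53 377/53]
step 1: x̄ = F·x = [881/53, 12/53]
step 1: P̄ = F·P·Fᵀ + Q = [24245/53 3102/53; 3102/53 598/53]
step 1: y = z − H·x̄ = [751/53]
step 1: S = H·P̄·Hᵀ + R = [14335/53]
step 1: K = P̄·Hᵀ·S⁻¹ = [-18041/14335; -1906/14335]
step 1: x' = x̄ + K·y = [-17352/14335, -23762/14335]
step 1: P' = (I − K·H)·P̄ = [416498/14335 190208/14335; 190208/14335 93198/14335]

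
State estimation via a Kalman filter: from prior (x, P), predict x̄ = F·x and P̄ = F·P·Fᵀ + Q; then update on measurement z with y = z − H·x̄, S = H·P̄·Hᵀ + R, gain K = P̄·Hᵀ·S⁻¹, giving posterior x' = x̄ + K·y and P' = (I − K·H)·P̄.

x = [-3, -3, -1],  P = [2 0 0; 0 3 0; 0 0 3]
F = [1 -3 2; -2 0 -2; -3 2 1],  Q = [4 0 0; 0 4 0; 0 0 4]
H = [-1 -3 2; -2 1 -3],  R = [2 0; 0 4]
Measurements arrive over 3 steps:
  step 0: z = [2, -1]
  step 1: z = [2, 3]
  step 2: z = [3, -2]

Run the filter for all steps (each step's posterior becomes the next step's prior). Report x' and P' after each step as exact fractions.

step 0: x̄ = F·x = [4, 8, 2]
step 0: P̄ = F·P·Fᵀ + Q = [45 -16 -18; -16 24 6; -18 6 37]
step 0: y = z − H·x̄ = [26, 5]
step 0: S = H·P̄·Hᵀ + R = [315 -200; -200 353]
step 0: K = P̄·Hᵀ·S⁻¹ = [-22049/71195 -4596/14239; -7932/71195 634/14239; 12322/71195 -1387/14239]
step 0: x' = x̄ + K·y = [-403394/71195, 379178/71195, 428087/71195]
step 0: P' = (I − K·H)·P̄ = [1281198/71195 -1236036/71195 -1235504/71195; -1236036/71195 1239212/71195 1232868/71195; -1235504/71195 1232868/71195 1243872/71195]
step 1: x̄ = F·x = [-684754/71195, -49386/71195, 479325/14239]
step 1: P̄ = F·P·Fᵀ + Q = [5374158/71195 -143868/71195 -2995426/14239; -143868/71195 501028/71195 54020/14239; -2995426/14239 54020/14239 9038642/14239]
step 1: y = z − H·x̄ = [-5483772/71195, 6083338/71195]
step 1: S = H·P̄·Hᵀ + R = [246602752/71195 -244685138/71195; -244685138/71195 248250642/71195]
step 1: K = P̄·Hᵀ·S⁻¹ = [-1173778572/4735145533 -507654589/4735145533; -732462908/4735145533 -722353676/4735145533; 619926458/4735145533 -1398529093/4735145533]
step 1: x' = x̄ + K·y = [1490129516/4735145533, -8589253150/4735145533, -7850163143/4735145533]
step 1: P' = (I − K·H)·P̄ = [24811389492/4735145533 -23225116900/4735145533 -23605759176/4735145533; -23225116900/4735145533 24678489308/4735145533 24672712604/4735145533; -23605759176/4735145533 24672712604/4735145533 25826115776/4735145533]
step 2: x̄ = F·x = [11557562680/4735145533, 12720067254/4735145533, -29499057991/4735145533]
step 2: P̄ = F·P·Fᵀ + Q = [118017951948/4735145533 -2607112808/4735145533 -283627650188/4735145533; -2607112808/4735145533 32644529796/4735145533 -2997314120/4735145533; -283627650188/4735145533 -2997314120/4735145533 885809968840/4735145533]
step 2: y = z − H·x̄ = [122921317023/4735145533, -87572406933/4735145533]
step 2: S = H·P̄·Hᵀ + R = [5119364579882/4735145533 -4939135867704/4735145533; -4939135867704/4735145533 5120827172976/4735145533]
step 2: K = P̄·Hᵀ·S⁻¹ = [-979330054845/4004448659287 -5589786346595/48053383911444; -632341319999/4004448659287 -6879220988009/48053383911444; 510705372504/4004448659287 -6865558319387/24026691955722]
step 2: x' = x̄ + K·y = [-28135385896835/16017794637148, 19776476321151/16017794637148, 18945433162279/8008897318574]
step 2: P' = (I − K·H)·P̄ = [59769236695391/12013345977861 -55653877598191/12013345977861 -56534188214126/12013345977861; -55653877598191/12013345977861 59245389846191/12013345977861 59144122010194/12013345977861; -56534188214126/12013345977861 59144122010194/12013345977861 61981205025740/12013345977861]

step 0: x' = [-403394/71195, 379178/71195, 428087/71195], P' = [1281198/71195 -1236036/71195 -1235504/71195; -1236036/71195 1239212/71195 1232868/71195; -1235504/71195 1232868/71195 1243872/71195]
step 1: x' = [1490129516/4735145533, -8589253150/4735145533, -7850163143/4735145533], P' = [24811389492/4735145533 -23225116900/4735145533 -23605759176/4735145533; -23225116900/4735145533 24678489308/4735145533 24672712604/4735145533; -23605759176/4735145533 24672712604/4735145533 25826115776/4735145533]
step 2: x' = [-28135385896835/16017794637148, 19776476321151/16017794637148, 18945433162279/8008897318574], P' = [59769236695391/12013345977861 -55653877598191/12013345977861 -56534188214126/12013345977861; -55653877598191/12013345977861 59245389846191/12013345977861 59144122010194/12013345977861; -56534188214126/12013345977861 59144122010194/12013345977861 61981205025740/12013345977861]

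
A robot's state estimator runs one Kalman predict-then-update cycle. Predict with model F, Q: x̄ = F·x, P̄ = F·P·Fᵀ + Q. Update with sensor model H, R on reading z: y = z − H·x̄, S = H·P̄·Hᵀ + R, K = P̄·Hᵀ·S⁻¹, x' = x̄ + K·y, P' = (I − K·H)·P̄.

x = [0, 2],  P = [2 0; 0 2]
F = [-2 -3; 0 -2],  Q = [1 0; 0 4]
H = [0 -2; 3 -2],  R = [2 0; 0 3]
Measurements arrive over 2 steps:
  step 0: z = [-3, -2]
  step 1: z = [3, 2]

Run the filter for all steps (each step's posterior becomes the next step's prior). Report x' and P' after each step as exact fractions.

step 0: x̄ = F·x = [-6, -4]
step 0: P̄ = F·P·Fᵀ + Q = [27 12; 12 12]
step 0: y = z − H·x̄ = [-11, 8]
step 0: S = H·P̄·Hᵀ + R = [50 -24; -24 150]
step 0: K = P̄·Hᵀ·S⁻¹ = [-186/577 379/1154; -276/577 2/577]
step 0: x' = x̄ + K·y = [100/577, 744/577]
step 0: P' = (I − K·H)·P̄ = [627/1154 186/577; 186/577 276/577]
step 1: x̄ = F·x = [-2432/577, -1488/577]
step 1: P̄ = F·P·Fᵀ + Q = [6547/577 2400/577; 2400/577 3412/577]
step 1: y = z − H·x̄ = [-1245/577, 5474/577]
step 1: S = H·P̄·Hᵀ + R = [14802/577 -752/577; -752/577 45502/577]
step 1: K = P̄·Hᵀ·S⁻¹ = [-89796/291575 187233/583150; -134412/291575 188/291575]
step 1: x' = x̄ + K·y = [-147067/291575, -460124/291575]
step 1: P' = (I − K·H)·P̄ = [306961/583150 89796/291575; 89796/291575 134412/291575]

step 0: x' = [100/577, 744/577], P' = [627/1154 186/577; 186/577 276/577]
step 1: x' = [-147067/291575, -460124/291575], P' = [306961/583150 89796/291575; 89796/291575 134412/291575]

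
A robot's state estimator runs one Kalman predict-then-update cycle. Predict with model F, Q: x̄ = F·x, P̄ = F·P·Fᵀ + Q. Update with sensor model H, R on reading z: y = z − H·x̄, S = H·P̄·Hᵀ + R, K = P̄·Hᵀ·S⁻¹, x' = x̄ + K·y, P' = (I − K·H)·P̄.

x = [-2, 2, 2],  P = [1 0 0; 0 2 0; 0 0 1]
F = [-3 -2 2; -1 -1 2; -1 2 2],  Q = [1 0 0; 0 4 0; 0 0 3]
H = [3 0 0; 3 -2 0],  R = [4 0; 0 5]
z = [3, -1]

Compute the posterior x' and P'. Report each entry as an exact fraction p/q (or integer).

x̄ = F·x = [6, 4, 10]
P̄ = F·P·Fᵀ + Q = [22 11 -1; 11 11 1; -1 1 16]
y = z − H·x̄ = [-15, -11]
S = H·P̄·Hᵀ + R = [202 132; 132 115]
K = P̄·Hᵀ·S⁻¹ = [891/2903 88/2903; 2343/5806 -1067/2903; 315/5806 -307/2903]
x' = x̄ + K·y = [3085/2903, 11553/5806, 60089/5806]
P' = (I − K·H)·P̄ = [1188/2903 1562/2903 210/2903; 1562/2903 10021/5806 2165/5806; 210/2903 2165/5806 90771/5806]

x' = [3085/2903, 11553/5806, 60089/5806]
P' = [1188/2903 1562/2903 210/2903; 1562/2903 10021/5806 2165/5806; 210/2903 2165/5806 90771/5806]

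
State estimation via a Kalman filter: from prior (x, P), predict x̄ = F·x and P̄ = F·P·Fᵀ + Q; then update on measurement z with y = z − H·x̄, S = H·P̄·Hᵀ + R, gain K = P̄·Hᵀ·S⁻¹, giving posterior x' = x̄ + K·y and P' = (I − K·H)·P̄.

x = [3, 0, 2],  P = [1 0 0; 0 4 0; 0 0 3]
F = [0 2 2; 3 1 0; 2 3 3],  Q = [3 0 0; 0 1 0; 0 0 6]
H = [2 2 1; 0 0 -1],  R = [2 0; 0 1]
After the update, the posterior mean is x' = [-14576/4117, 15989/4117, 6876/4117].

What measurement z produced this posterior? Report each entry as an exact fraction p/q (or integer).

x̄ = F·x = [4, 9, 12]
P̄ = F·P·Fᵀ + Q = [31 8 42; 8 14 18; 42 18 73]
S = H·P̄·Hᵀ + R = [559 -193; -193 74]
K = P̄·Hᵀ·S⁻¹ = [774/4117 -318/4117; 1114/4117 1904/4117; 193/4117 -3558/4117]
x' − x̄ = [-31044/4117, -21064/4117, -42528/4117] = K·y
y = (KᵀK)⁻¹·Kᵀ·(x' − x̄) = [-36, 10]
z = y + H·x̄ = [-36, 10] + [38, -12] = [2, -2]

z = [2, -2]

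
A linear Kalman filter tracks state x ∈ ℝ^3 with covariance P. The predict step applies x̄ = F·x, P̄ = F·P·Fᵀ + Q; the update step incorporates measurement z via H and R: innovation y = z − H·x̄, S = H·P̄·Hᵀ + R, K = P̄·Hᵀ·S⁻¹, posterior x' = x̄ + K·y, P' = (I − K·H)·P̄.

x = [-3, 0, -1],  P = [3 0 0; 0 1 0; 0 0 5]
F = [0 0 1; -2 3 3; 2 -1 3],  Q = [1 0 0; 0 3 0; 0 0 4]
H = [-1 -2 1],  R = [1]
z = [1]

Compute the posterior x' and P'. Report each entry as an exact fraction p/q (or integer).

x̄ = F·x = [-1, 3, -9]
P̄ = F·P·Fᵀ + Q = [6 15 15; 15 69 30; 15 30 62]
y = z − H·x̄ = [15]
S = H·P̄·Hᵀ + R = [255]
K = P̄·Hᵀ·S⁻¹ = [-7/85; -41/85; -13/255]
x' = x̄ + K·y = [-38/17, -72/17, -166/17]
P' = (I − K·H)·P̄ = [363/85 414/85 1184/85; 414/85 822/85 2017/85; 1184/85 2017/85 15641/255]

x' = [-38/17, -72/17, -166/17]
P' = [363/85 414/85 1184/85; 414/85 822/85 2017/85; 1184/85 2017/85 15641/255]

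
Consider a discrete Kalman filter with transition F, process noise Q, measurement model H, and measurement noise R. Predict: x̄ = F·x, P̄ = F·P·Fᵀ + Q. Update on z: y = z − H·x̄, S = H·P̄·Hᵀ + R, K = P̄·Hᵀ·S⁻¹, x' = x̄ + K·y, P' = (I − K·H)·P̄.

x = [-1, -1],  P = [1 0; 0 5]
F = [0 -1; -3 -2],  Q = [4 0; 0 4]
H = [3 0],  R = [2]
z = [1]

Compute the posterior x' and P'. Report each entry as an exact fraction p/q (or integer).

x̄ = F·x = [1, 5]
P̄ = F·P·Fᵀ + Q = [9 10; 10 33]
y = z − H·x̄ = [-2]
S = H·P̄·Hᵀ + R = [83]
K = P̄·Hᵀ·S⁻¹ = [27/83; 30/83]
x' = x̄ + K·y = [29/83, 355/83]
P' = (I − K·H)·P̄ = [18/83 20/83; 20/83 1839/83]

x' = [29/83, 355/83]
P' = [18/83 20/83; 20/83 1839/83]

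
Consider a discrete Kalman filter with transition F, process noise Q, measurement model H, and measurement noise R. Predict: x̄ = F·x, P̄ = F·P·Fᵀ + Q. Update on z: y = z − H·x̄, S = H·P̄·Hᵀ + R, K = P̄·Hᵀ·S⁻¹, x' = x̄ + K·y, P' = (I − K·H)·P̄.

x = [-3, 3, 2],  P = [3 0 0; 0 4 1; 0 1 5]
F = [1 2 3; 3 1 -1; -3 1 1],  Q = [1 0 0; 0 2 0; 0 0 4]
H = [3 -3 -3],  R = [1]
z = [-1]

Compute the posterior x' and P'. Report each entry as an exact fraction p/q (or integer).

x' = [1407/248, -1909/248, 3397/248]
P' = [10967/496 3963/496 6949/496; 3963/496 17631/496 -13663/496; 6949/496 -13663/496 20607/496]

x̄ = F·x = [9, -8, 14]
P̄ = F·P·Fᵀ + Q = [77 3 19; 3 36 -28; 19 -28 42]
y = z − H·x̄ = [-10]
S = H·P̄·Hᵀ + R = [496]
K = P̄·Hᵀ·S⁻¹ = [165/496; -15/496; 15/496]
x' = x̄ + K·y = [1407/248, -1909/248, 3397/248]
P' = (I − K·H)·P̄ = [10967/496 3963/496 6949/496; 3963/496 17631/496 -13663/496; 6949/496 -13663/496 20607/496]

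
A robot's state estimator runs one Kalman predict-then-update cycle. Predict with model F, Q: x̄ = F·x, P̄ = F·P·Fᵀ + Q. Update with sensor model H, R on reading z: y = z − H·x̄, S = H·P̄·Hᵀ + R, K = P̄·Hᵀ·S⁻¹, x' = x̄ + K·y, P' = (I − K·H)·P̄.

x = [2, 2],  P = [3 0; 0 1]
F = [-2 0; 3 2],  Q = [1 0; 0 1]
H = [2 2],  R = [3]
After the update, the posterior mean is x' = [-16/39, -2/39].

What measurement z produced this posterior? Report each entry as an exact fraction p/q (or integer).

z = [-2]

x̄ = F·x = [-4, 10]
P̄ = F·P·Fᵀ + Q = [13 -18; -18 32]
S = H·P̄·Hᵀ + R = [39]
K = P̄·Hᵀ·S⁻¹ = [-10/39; 28/39]
x' − x̄ = [140/39, -392/39] = K·y
y = (KᵀK)⁻¹·Kᵀ·(x' − x̄) = [-14]
z = y + H·x̄ = [-14] + [12] = [-2]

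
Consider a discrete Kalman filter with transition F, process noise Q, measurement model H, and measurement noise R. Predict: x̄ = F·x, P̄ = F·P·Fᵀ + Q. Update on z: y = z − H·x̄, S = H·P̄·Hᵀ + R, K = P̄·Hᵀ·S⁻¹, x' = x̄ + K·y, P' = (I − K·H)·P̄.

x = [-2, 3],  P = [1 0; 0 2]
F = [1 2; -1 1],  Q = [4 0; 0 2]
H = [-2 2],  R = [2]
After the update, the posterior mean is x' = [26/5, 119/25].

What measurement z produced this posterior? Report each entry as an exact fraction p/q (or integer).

x̄ = F·x = [4, 5]
P̄ = F·P·Fᵀ + Q = [13 3; 3 5]
S = H·P̄·Hᵀ + R = [50]
K = P̄·Hᵀ·S⁻¹ = [-2/5; 2/25]
x' − x̄ = [6/5, -6/25] = K·y
y = (KᵀK)⁻¹·Kᵀ·(x' − x̄) = [-3]
z = y + H·x̄ = [-3] + [2] = [-1]

z = [-1]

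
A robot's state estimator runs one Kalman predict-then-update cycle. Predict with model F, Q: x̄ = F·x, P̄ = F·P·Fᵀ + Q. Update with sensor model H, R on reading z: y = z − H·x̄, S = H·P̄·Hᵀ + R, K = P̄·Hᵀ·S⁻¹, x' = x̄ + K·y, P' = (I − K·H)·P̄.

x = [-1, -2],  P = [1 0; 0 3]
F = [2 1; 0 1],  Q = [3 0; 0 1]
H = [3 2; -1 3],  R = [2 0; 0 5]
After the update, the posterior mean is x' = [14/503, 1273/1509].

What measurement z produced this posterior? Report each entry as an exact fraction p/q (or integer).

z = [2, 3]

x̄ = F·x = [-4, -2]
P̄ = F·P·Fᵀ + Q = [10 3; 3 4]
S = H·P̄·Hᵀ + R = [144 15; 15 33]
K = P̄·Hᵀ·S⁻¹ = [401/1509 -76/503; 142/1509 347/1509]
x' − x̄ = [2026/503, 4291/1509] = K·y
y = (KᵀK)⁻¹·Kᵀ·(x' − x̄) = [18, 5]
z = y + H·x̄ = [18, 5] + [-16, -2] = [2, 3]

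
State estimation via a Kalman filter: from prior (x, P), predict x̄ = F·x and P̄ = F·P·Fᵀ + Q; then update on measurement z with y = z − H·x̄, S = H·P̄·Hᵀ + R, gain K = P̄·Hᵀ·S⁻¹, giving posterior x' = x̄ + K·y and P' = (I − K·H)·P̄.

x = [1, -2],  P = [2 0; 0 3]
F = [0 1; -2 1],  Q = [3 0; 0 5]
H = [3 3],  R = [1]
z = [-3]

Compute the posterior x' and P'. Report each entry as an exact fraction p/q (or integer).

x' = [-101/253, -157/253]
P' = [789/253 -780/253; -780/253 799/253]

x̄ = F·x = [-2, -4]
P̄ = F·P·Fᵀ + Q = [6 3; 3 16]
y = z − H·x̄ = [15]
S = H·P̄·Hᵀ + R = [253]
K = P̄·Hᵀ·S⁻¹ = [27/253; 57/253]
x' = x̄ + K·y = [-101/253, -157/253]
P' = (I − K·H)·P̄ = [789/253 -780/253; -780/253 799/253]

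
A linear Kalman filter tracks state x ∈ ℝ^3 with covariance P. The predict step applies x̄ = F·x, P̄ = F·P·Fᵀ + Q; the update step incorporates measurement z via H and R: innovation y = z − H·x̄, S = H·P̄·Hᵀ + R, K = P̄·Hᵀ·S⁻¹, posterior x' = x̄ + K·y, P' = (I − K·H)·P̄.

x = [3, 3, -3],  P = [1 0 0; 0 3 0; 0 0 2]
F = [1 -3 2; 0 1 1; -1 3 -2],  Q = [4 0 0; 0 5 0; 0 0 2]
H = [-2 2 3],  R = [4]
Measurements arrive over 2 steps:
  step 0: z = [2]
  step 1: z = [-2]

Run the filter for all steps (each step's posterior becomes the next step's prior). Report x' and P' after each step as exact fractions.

step 0: x̄ = F·x = [-12, 0, 12]
step 0: P̄ = F·P·Fᵀ + Q = [40 -5 -36; -5 10 5; -36 5 38]
step 0: y = z − H·x̄ = [-58]
step 0: S = H·P̄·Hᵀ + R = [1078]
step 0: K = P̄·Hᵀ·S⁻¹ = [-9/49; 45/1078; 2/11]
step 0: x' = x̄ + K·y = [-66/49, -1305/539, 16/11]
step 0: P' = (I − K·H)·P̄ = [178/49 160/49 0; 160/49 8755/1078 -35/11; 0 -35/11 26/11]
step 1: x̄ = F·x = [4757/539, -521/539, -4757/539]
step 1: P̄ = F·P·Fᵀ + Q = [117255/1078 -14219/1078 -112943/1078; -14219/1078 9833/1078 14219/1078; -112943/1078 14219/1078 115099/1078]
step 1: y = z − H·x̄ = [2159/49]
step 1: S = H·P̄·Hᵀ + R = [289841/98]
step 1: K = P̄·Hᵀ·S⁻¹ = [-54707/289841; 8251/289841; 54511/289841]
step 1: x' = x̄ + K·y = [1623206/3188251, 917262/3188251, -1718202/3188251]
step 1: P' = (I − K·H)·P̄ = [10856042/3188251 8612376/3188251 693408/3188251; 8612376/3188251 21440179/3188251 -8430854/3188251; 693408/3188251 -8430854/3188251 6882336/3188251]

step 0: x' = [-66/49, -1305/539, 16/11], P' = [178/49 160/49 0; 160/49 8755/1078 -35/11; 0 -35/11 26/11]
step 1: x' = [1623206/3188251, 917262/3188251, -1718202/3188251], P' = [10856042/3188251 8612376/3188251 693408/3188251; 8612376/3188251 21440179/3188251 -8430854/3188251; 693408/3188251 -8430854/3188251 6882336/3188251]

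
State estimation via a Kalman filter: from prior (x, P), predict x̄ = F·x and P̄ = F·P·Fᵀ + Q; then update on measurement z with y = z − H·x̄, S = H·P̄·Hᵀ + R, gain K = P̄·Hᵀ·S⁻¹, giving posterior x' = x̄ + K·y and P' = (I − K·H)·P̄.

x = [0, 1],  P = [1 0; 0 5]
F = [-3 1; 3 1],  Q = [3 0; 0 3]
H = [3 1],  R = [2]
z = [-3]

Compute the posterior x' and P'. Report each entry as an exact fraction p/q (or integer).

x' = [-181/148, 113/148]
P' = [307/148 -827/148; -827/148 2491/148]

x̄ = F·x = [1, 1]
P̄ = F·P·Fᵀ + Q = [17 -4; -4 17]
y = z − H·x̄ = [-7]
S = H·P̄·Hᵀ + R = [148]
K = P̄·Hᵀ·S⁻¹ = [47/148; 5/148]
x' = x̄ + K·y = [-181/148, 113/148]
P' = (I − K·H)·P̄ = [307/148 -827/148; -827/148 2491/148]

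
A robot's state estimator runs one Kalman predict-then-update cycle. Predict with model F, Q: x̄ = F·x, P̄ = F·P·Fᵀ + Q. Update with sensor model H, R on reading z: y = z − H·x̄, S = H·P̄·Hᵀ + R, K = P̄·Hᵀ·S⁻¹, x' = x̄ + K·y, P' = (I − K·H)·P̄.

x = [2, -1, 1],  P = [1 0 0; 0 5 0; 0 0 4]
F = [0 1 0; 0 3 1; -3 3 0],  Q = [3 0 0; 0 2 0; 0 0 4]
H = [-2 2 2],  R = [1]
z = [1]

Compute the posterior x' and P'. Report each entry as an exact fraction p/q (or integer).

x' = [335/589, 2224/589, -1605/589]
P' = [2776/589 1707/589 1091/589; 1707/589 3795/589 -2007/589; 1091/589 -2007/589 3186/589]

x̄ = F·x = [-1, -2, -9]
P̄ = F·P·Fᵀ + Q = [8 15 15; 15 51 45; 15 45 58]
y = z − H·x̄ = [21]
S = H·P̄·Hᵀ + R = [589]
K = P̄·Hᵀ·S⁻¹ = [44/589; 162/589; 176/589]
x' = x̄ + K·y = [335/589, 2224/589, -1605/589]
P' = (I − K·H)·P̄ = [2776/589 1707/589 1091/589; 1707/589 3795/589 -2007/589; 1091/589 -2007/589 3186/589]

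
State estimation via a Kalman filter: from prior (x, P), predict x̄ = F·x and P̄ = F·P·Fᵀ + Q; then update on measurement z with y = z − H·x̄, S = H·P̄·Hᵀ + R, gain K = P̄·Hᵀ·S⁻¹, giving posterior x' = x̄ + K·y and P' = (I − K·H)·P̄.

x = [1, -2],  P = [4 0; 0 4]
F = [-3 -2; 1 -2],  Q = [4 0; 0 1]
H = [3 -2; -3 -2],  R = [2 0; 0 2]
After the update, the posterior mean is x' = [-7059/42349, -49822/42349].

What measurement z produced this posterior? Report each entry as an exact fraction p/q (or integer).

z = [2, 3]

x̄ = F·x = [1, 5]
P̄ = F·P·Fᵀ + Q = [56 4; 4 21]
S = H·P̄·Hᵀ + R = [542 -420; -420 638]
K = P̄·Hᵀ·S⁻¹ = [7040/42349 -7048/42349; -10455/42349 -10467/42349]
x' − x̄ = [-49408/42349, -261567/42349] = K·y
y = (KᵀK)⁻¹·Kᵀ·(x' − x̄) = [9, 16]
z = y + H·x̄ = [9, 16] + [-7, -13] = [2, 3]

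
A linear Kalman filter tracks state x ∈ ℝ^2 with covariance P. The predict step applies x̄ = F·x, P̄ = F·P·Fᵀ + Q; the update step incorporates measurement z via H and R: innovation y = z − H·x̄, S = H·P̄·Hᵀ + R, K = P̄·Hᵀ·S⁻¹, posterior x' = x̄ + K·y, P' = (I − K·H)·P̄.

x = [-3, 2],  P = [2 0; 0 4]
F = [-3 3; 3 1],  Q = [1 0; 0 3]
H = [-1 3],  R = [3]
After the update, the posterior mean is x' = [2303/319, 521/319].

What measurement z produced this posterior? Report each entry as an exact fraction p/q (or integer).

z = [-2]

x̄ = F·x = [15, -7]
P̄ = F·P·Fᵀ + Q = [55 -6; -6 25]
S = H·P̄·Hᵀ + R = [319]
K = P̄·Hᵀ·S⁻¹ = [-73/319; 81/319]
x' − x̄ = [-2482/319, 2754/319] = K·y
y = (KᵀK)⁻¹·Kᵀ·(x' − x̄) = [34]
z = y + H·x̄ = [34] + [-36] = [-2]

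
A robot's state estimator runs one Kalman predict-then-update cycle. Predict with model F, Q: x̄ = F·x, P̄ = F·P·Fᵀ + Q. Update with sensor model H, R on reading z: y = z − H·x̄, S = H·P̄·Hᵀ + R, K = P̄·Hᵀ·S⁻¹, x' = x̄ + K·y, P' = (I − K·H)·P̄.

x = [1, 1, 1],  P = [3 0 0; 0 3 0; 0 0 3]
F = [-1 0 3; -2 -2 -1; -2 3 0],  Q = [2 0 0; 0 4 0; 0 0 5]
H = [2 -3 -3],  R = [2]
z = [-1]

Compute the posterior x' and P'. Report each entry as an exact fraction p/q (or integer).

x' = [387/661, -1928/661, 2395/661]
P' = [18127/661 2472/661 9576/661; 2472/661 13930/661 -12228/661; 9576/661 -12228/661 18680/661]

x̄ = F·x = [2, -5, 1]
P̄ = F·P·Fᵀ + Q = [32 -3 6; -3 31 -6; 6 -6 44]
y = z − H·x̄ = [-17]
S = H·P̄·Hᵀ + R = [661]
K = P̄·Hᵀ·S⁻¹ = [55/661; -81/661; -102/661]
x' = x̄ + K·y = [387/661, -1928/661, 2395/661]
P' = (I − K·H)·P̄ = [18127/661 2472/661 9576/661; 2472/661 13930/661 -12228/661; 9576/661 -12228/661 18680/661]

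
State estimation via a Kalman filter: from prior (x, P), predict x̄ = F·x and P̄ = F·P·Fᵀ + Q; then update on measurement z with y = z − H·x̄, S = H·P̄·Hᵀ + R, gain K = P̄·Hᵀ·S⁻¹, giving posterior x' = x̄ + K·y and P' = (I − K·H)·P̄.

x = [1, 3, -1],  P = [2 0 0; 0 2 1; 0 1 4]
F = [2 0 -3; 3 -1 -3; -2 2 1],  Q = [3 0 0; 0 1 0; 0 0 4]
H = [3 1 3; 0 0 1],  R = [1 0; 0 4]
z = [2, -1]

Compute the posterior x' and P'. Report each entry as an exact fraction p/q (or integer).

x̄ = F·x = [5, 3, 3]
P̄ = F·P·Fᵀ + Q = [47 51 -26; 51 63 -35; -26 -35 28]
y = z − H·x̄ = [-25, -4]
S = H·P̄·Hᵀ + R = [367 -29; -29 32]
K = P̄·Hᵀ·S⁻¹ = [2894/10903 -6236/10903; 2537/10903 -9626/10903; -116/10903 9435/10903]
x' = x̄ + K·y = [7109/10903, 7788/10903, -2131/10903]
P' = (I − K·H)·P̄ = [20389/10903 16559/10903 -24944/10903; 16559/10903 68372/10903 -38504/10903; -24944/10903 -38504/10903 37740/10903]

x' = [7109/10903, 7788/10903, -2131/10903]
P' = [20389/10903 16559/10903 -24944/10903; 16559/10903 68372/10903 -38504/10903; -24944/10903 -38504/10903 37740/10903]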